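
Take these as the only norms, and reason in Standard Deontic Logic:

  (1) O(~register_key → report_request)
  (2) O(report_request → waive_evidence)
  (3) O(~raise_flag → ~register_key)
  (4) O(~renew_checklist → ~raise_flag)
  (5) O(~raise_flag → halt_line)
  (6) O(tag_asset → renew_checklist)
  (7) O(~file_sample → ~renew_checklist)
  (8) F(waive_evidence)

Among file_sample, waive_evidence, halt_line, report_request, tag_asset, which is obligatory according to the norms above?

file_sample

F(waive_evidence) at premise 8 means O(~waive_evidence).
Premise 2, O(report_request → waive_evidence), contraposes to O(~waive_evidence → ~report_request); with O(~waive_evidence) we get O(~report_request).
Premise 1, O(~register_key → report_request), contraposes to O(~report_request → register_key); with O(~report_request) we get O(register_key).
Premise 3 is O(~raise_flag → ~register_key); contrapositively O(register_key → raise_flag). Since O(register_key) holds, K gives O(raise_flag).
The contrapositive of premise 4 (O(~renew_checklist → ~raise_flag)) is O(raise_flag → renew_checklist), and O(raise_flag) is already established, so O(renew_checklist).
Premise 7, O(~file_sample → ~renew_checklist), contraposes to O(renew_checklist → file_sample); with O(renew_checklist) we get O(file_sample).
So O(file_sample) holds — file_sample is obligatory. None of the other listed options is made obligatory by any chain of premises.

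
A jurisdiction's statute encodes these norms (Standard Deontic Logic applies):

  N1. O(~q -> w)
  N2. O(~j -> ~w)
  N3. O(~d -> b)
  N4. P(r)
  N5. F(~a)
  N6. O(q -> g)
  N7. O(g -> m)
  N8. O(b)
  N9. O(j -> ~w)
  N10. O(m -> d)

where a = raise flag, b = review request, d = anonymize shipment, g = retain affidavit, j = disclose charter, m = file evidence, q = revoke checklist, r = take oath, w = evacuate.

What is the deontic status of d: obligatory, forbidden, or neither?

Obligatory

By case analysis on ~j: premise 2 gives O(~j -> ~w) and premise 9 gives O(j -> ~w), so O(~w) either way.
Premise 1, O(~q -> w), contraposes to O(~w -> q); with O(~w) we get O(q).
From O(q) and premise 6, O(q -> g), we obtain O(g).
With premise 7, O(g -> m), the K-axiom yields O(m).
Applying K to premise 10 (O(m -> d)) and O(m) yields O(d).
Premises 3, 4, 5, 8 do not contribute to this derivation.
Hence d is obligatory.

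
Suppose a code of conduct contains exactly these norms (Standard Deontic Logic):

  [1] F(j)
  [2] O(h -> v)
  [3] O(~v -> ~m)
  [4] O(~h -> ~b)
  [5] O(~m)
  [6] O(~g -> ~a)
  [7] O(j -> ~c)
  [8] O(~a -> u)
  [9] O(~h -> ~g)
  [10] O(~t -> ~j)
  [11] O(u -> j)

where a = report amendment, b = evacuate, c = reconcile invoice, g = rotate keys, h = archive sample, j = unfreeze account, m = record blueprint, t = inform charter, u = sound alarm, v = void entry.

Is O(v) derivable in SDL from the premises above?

Premise 1 is F(j), i.e. O(~j).
The contrapositive of premise 11 (O(u -> j)) is O(~j -> ~u), and O(~j) is already established, so O(~u).
Premise 8, O(~a -> u), contraposes to O(~u -> a); with O(~u) we get O(a).
Premise 6, O(~g -> ~a), contraposes to O(a -> g); with O(a) we get O(g).
Premise 9 is O(~h -> ~g); contrapositively O(g -> h). Since O(g) holds, K gives O(h).
Applying K to premise 2 (O(h -> v)) and O(h) yields O(v).
Premises 3, 4, 5, 7, 10 do not contribute to this derivation.
So O(v) follows.

Yes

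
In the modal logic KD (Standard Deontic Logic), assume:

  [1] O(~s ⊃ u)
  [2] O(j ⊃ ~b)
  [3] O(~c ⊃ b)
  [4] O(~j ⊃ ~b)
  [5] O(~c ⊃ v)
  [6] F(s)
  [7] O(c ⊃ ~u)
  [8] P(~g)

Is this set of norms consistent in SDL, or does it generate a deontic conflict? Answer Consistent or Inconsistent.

By case analysis on ~j: premise 4 gives O(~j ⊃ ~b) and premise 2 gives O(j ⊃ ~b), so O(~b) either way.
Premise 3, O(~c ⊃ b), contraposes to O(~b ⊃ c); with O(~b) we get O(c).
Premise 7 is O(c ⊃ ~u); since O(c), deontic closure gives O(~u).
The contrapositive of premise 1 (O(~s ⊃ u)) is O(~u ⊃ s), and O(~u) is already established, so O(s).
But premise 6, F(s), means O(~s).
We now have both O(s) and O(~s) — s is simultaneously obligatory and forbidden, violating the D-axiom.

Inconsistent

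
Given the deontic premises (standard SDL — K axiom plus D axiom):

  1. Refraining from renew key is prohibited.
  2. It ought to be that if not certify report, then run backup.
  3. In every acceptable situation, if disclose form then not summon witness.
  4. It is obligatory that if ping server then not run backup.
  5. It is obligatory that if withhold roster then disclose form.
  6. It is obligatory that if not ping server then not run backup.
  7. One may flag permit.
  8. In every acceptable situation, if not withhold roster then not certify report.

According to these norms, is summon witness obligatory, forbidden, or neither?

Forbidden

Premises 4 and 6 cover both cases: O(ping_server → ¬run_backup) and O(¬ping_server → ¬run_backup). Since ping_server ∨ ¬ping_server is a tautology, O(¬run_backup) follows.
Premise 2 is O(¬certify_report → run_backup); contrapositively O(¬run_backup → certify_report). Since O(¬run_backup) holds, K gives O(certify_report).
The contrapositive of premise 8 (O(¬withhold_roster → ¬certify_report)) is O(certify_report → withhold_roster), and O(certify_report) is already established, so O(withhold_roster).
With premise 5, O(withhold_roster → disclose_form), the K-axiom yields O(disclose_form).
Premise 3 is O(disclose_form → ¬summon_witness); since O(disclose_form), deontic closure gives O(¬summon_witness).
Premises 1, 7 do not contribute to this derivation.
Thus O(¬summon_witness), which is F(summon_witness): summon_witness is forbidden.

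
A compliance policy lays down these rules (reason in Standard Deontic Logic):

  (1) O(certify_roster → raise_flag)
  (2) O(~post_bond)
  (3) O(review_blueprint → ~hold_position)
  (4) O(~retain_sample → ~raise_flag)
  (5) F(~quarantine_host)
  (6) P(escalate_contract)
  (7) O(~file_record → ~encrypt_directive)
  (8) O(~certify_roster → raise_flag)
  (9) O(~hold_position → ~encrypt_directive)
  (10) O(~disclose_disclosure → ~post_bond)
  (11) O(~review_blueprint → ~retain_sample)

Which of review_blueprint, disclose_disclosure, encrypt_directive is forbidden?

encrypt_directive

Premises 8 and 1 are O(~certify_roster → raise_flag) and O(certify_roster → raise_flag); every ideal world satisfies ~certify_roster or certify_roster, so in either case raise_flag holds — hence O(raise_flag).
Premise 4, O(~retain_sample → ~raise_flag), contraposes to O(raise_flag → retain_sample); with O(raise_flag) we get O(retain_sample).
Premise 11, O(~review_blueprint → ~retain_sample), contraposes to O(retain_sample → review_blueprint); with O(retain_sample) we get O(review_blueprint).
Premise 3 is O(review_blueprint → ~hold_position); since O(review_blueprint), deontic closure gives O(~hold_position).
With premise 9, O(~hold_position → ~encrypt_directive), the K-axiom yields O(~encrypt_directive).
So O(~encrypt_directive) holds, i.e. encrypt_directive is forbidden. None of the other listed options is forbidden under the premises.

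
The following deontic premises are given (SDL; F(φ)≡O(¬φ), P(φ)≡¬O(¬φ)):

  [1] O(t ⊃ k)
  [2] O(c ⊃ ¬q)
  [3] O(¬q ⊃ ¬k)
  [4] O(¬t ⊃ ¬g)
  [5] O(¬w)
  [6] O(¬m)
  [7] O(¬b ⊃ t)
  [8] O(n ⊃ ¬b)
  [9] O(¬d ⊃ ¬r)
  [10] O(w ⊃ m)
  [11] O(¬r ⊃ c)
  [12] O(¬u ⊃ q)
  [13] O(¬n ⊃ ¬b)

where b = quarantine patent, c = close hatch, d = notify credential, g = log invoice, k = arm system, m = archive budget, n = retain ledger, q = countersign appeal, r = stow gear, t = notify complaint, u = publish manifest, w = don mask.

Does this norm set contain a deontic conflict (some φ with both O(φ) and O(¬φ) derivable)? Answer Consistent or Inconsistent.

Consistent

Premise 10 is O(w ⊃ m), but O(w) is not derivable from the premises, so it does not yield O(m).
So O(m) is not derivable, and the apparent clash with O(¬m) does not arise.
A world satisfying every obligation exists (e.g. b=false, c=false, d=true, g=false, k=true, m=false, n=false, q=true, r=true, t=true, u=false, w=false); no atom is both obligatory and forbidden, so the set is consistent.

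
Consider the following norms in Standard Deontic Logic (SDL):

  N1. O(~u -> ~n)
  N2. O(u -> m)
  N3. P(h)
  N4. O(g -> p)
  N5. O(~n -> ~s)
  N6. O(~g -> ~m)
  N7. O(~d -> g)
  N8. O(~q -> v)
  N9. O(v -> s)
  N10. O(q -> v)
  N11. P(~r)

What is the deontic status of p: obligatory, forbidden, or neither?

Obligatory

Premises 10 and 8 cover both cases: O(q -> v) and O(~q -> v). Since q ∨ ~q is a tautology, O(v) follows.
Applying K to premise 9 (O(v -> s)) and O(v) yields O(s).
The contrapositive of premise 5 (O(~n -> ~s)) is O(s -> n), and O(s) is already established, so O(n).
The contrapositive of premise 1 (O(~u -> ~n)) is O(n -> u), and O(n) is already established, so O(u).
With premise 2, O(u -> m), the K-axiom yields O(m).
The contrapositive of premise 6 (O(~g -> ~m)) is O(m -> g), and O(m) is already established, so O(g).
From O(g) and premise 4, O(g -> p), we obtain O(p).
Premises 3, 7, 11 do not contribute to this derivation.
Hence p is obligatory.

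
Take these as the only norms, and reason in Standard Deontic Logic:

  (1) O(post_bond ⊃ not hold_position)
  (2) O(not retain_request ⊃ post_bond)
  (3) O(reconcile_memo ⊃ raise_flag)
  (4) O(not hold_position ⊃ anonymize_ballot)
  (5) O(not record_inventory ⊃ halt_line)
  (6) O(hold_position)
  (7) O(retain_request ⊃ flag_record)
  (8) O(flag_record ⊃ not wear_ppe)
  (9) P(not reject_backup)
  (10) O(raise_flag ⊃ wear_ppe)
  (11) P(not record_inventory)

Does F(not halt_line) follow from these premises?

Premise 5 is O(not record_inventory ⊃ halt_line), but O(not record_inventory) is not derivable from the premises (the permission P(not record_inventory) asserts only not O(record_inventory), not O(not record_inventory)), so it does not yield O(halt_line).
No other premise forces O(halt_line). An ideal world satisfying every premise can still have not halt_line true, so F(not halt_line) is not derivable.

No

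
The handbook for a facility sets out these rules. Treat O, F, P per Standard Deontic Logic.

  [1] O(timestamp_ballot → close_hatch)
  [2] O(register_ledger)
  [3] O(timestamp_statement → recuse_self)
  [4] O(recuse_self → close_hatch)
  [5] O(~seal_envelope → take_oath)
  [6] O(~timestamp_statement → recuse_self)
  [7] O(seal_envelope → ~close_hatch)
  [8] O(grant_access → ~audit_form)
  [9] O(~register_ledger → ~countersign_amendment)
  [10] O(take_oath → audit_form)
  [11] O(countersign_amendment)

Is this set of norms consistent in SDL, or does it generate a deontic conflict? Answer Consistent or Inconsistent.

Premise 9 is O(~register_ledger → ~countersign_amendment), but O(~register_ledger) is not derivable from the premises, so it does not yield O(~countersign_amendment).
So O(~countersign_amendment) is not derivable, and the apparent clash with O(countersign_amendment) does not arise.
A world satisfying every obligation exists (e.g. audit_form=true, close_hatch=true, countersign_amendment=true, grant_access=false, recuse_self=true, register_ledger=true, seal_envelope=false, take_oath=true, timestamp_ballot=false, timestamp_statement=false); no atom is both obligatory and forbidden, so the set is consistent.

Consistent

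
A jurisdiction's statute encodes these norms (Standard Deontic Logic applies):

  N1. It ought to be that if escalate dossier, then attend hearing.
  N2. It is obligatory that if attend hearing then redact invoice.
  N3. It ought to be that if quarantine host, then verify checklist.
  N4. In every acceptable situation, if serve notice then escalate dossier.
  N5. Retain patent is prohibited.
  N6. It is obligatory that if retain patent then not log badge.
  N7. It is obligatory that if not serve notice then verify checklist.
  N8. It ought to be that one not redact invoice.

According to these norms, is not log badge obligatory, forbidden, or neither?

Neither

Premise 6 is O(retain_patent → ¬log_badge), but O(retain_patent) is not derivable from the premises, so it does not yield O(¬log_badge).
No premise or chain of K-axiom applications forces O(¬log_badge), and none forces O(log_badge). So ¬log_badge is neither obligatory nor forbidden under these norms.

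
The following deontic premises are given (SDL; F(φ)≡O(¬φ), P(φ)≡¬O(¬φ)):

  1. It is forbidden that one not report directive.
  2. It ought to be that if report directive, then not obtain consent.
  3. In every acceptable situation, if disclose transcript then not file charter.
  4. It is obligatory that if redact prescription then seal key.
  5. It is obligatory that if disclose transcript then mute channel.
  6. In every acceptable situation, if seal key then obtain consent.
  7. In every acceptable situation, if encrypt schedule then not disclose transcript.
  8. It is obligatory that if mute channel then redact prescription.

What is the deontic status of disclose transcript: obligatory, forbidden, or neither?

Forbidden

F(¬report_directive) at premise 1 means O(report_directive).
From O(report_directive) and premise 2, O(report_directive → ¬obtain_consent), we obtain O(¬obtain_consent).
Premise 6, O(seal_key → obtain_consent), contraposes to O(¬obtain_consent → ¬seal_key); with O(¬obtain_consent) we get O(¬seal_key).
Premise 4, O(redact_prescription → seal_key), contraposes to O(¬seal_key → ¬redact_prescription); with O(¬seal_key) we get O(¬redact_prescription).
Premise 8 is O(mute_channel → redact_prescription); contrapositively O(¬redact_prescription → ¬mute_channel). Since O(¬redact_prescription) holds, K gives O(¬mute_channel).
Premise 5 is O(disclose_transcript → mute_channel); contrapositively O(¬mute_channel → ¬disclose_transcript). Since O(¬mute_channel) holds, K gives O(¬disclose_transcript).
Premises 3, 7 do not contribute to this derivation.
Thus O(¬disclose_transcript), which is F(disclose_transcript): disclose_transcript is forbidden.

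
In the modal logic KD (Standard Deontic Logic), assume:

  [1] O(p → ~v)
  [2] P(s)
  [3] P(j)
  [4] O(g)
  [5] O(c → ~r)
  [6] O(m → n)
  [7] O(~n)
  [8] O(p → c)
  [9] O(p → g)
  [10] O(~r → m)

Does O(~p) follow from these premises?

Premise 7 states O(~n) outright.
Premise 6 is O(m → n); contrapositively O(~n → ~m). Since O(~n) holds, K gives O(~m).
The contrapositive of premise 10 (O(~r → m)) is O(~m → r), and O(~m) is already established, so O(r).
Premise 5, O(c → ~r), contraposes to O(r → ~c); with O(r) we get O(~c).
The contrapositive of premise 8 (O(p → c)) is O(~c → ~p), and O(~c) is already established, so O(~p).
Premises 1, 2, 3, 4, 9 do not contribute to this derivation.
So O(~p) follows.

Yes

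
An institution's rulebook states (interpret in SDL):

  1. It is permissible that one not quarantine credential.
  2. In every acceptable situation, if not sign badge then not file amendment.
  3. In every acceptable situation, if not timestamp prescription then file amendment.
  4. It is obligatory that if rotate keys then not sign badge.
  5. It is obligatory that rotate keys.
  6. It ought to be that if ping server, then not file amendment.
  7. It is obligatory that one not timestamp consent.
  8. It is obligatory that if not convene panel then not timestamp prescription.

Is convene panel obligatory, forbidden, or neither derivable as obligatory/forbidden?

Obligatory

Premise 5 gives O(rotate_keys).
Applying K to premise 4 (O(rotate_keys → ¬sign_badge)) and O(rotate_keys) yields O(¬sign_badge).
Applying K to premise 2 (O(¬sign_badge → ¬file_amendment)) and O(¬sign_badge) yields O(¬file_amendment).
Premise 3, O(¬timestamp_prescription → file_amendment), contraposes to O(¬file_amendment → timestamp_prescription); with O(¬file_amendment) we get O(timestamp_prescription).
Premise 8 is O(¬convene_panel → ¬timestamp_prescription); contrapositively O(timestamp_prescription → convene_panel). Since O(timestamp_prescription) holds, K gives O(convene_panel).
Premises 1, 6, 7 do not contribute to this derivation.
Hence convene_panel is obligatory.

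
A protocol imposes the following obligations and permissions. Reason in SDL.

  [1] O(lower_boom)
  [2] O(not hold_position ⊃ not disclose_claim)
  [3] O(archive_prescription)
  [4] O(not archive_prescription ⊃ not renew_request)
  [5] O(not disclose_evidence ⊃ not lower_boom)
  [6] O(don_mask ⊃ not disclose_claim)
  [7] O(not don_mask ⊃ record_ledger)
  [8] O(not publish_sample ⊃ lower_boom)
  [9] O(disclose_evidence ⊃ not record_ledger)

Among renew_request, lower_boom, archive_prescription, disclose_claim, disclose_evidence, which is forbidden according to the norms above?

disclose_claim

From premise 1 we have O(lower_boom).
Premise 5 is O(not disclose_evidence ⊃ not lower_boom); contrapositively O(lower_boom ⊃ disclose_evidence). Since O(lower_boom) holds, K gives O(disclose_evidence).
With premise 9, O(disclose_evidence ⊃ not record_ledger), the K-axiom yields O(not record_ledger).
The contrapositive of premise 7 (O(not don_mask ⊃ record_ledger)) is O(not record_ledger ⊃ don_mask), and O(not record_ledger) is already established, so O(don_mask).
Premise 6 is O(don_mask ⊃ not disclose_claim); since O(don_mask), deontic closure gives O(not disclose_claim).
So O(not disclose_claim) holds, i.e. disclose_claim is forbidden. None of the other listed options is forbidden under the premises.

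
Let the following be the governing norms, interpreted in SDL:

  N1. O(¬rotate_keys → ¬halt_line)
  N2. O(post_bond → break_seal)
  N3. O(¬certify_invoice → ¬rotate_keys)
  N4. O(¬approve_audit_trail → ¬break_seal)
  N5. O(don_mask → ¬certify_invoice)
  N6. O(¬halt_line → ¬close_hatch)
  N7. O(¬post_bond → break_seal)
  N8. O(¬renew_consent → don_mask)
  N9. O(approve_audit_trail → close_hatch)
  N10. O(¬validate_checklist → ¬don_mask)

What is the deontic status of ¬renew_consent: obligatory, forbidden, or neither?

By case analysis on post_bond: premise 2 gives O(post_bond → break_seal) and premise 7 gives O(¬post_bond → break_seal), so O(break_seal) either way.
The contrapositive of premise 4 (O(¬approve_audit_trail → ¬break_seal)) is O(break_seal → approve_audit_trail), and O(break_seal) is already established, so O(approve_audit_trail).
Premise 9 is O(approve_audit_trail → close_hatch); since O(approve_audit_trail), deontic closure gives O(close_hatch).
The contrapositive of premise 6 (O(¬halt_line → ¬close_hatch)) is O(close_hatch → halt_line), and O(close_hatch) is already established, so O(halt_line).
Premise 1, O(¬rotate_keys → ¬halt_line), contraposes to O(halt_line → rotate_keys); with O(halt_line) we get O(rotate_keys).
The contrapositive of premise 3 (O(¬certify_invoice → ¬rotate_keys)) is O(rotate_keys → certify_invoice), and O(rotate_keys) is already established, so O(certify_invoice).
Premise 5, O(don_mask → ¬certify_invoice), contraposes to O(certify_invoice → ¬don_mask); with O(certify_invoice) we get O(¬don_mask).
Premise 8 is O(¬renew_consent → don_mask); contrapositively O(¬don_mask → renew_consent). Since O(¬don_mask) holds, K gives O(renew_consent).
Premise 10 does not contribute to this derivation.
Thus O(renew_consent), which is F(¬renew_consent): ¬renew_consent is forbidden.

Forbidden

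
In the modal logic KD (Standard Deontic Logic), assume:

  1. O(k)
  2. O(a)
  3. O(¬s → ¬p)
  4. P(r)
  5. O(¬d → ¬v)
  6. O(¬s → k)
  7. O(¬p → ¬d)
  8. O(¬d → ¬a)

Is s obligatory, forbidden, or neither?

From premise 2 we have O(a).
Premise 8 is O(¬d → ¬a); contrapositively O(a → d). Since O(a) holds, K gives O(d).
The contrapositive of premise 7 (O(¬p → ¬d)) is O(d → p), and O(d) is already established, so O(p).
Premise 3 is O(¬s → ¬p); contrapositively O(p → s). Since O(p) holds, K gives O(s).
Premises 1, 4, 5, 6 do not contribute to this derivation.
Hence s is obligatory.

Obligatory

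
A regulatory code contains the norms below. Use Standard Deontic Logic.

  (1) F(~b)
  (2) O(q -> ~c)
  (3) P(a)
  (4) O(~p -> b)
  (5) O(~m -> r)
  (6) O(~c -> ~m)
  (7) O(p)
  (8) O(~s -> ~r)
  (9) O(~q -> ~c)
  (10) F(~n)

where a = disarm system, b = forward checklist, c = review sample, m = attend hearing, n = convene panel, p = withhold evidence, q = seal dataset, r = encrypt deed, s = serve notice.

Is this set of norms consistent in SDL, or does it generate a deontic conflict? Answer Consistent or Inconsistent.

Consistent

Premise 4 is O(~p -> b); even if O(b) held, inferring O(~p) would be affirming the consequent — invalid.
So O(~p) is not derivable, and the apparent clash with O(p) does not arise.
A world satisfying every obligation exists (e.g. a=false, b=true, c=false, m=false, n=true, p=true, q=false, r=true, s=true); no atom is both obligatory and forbidden, so the set is consistent.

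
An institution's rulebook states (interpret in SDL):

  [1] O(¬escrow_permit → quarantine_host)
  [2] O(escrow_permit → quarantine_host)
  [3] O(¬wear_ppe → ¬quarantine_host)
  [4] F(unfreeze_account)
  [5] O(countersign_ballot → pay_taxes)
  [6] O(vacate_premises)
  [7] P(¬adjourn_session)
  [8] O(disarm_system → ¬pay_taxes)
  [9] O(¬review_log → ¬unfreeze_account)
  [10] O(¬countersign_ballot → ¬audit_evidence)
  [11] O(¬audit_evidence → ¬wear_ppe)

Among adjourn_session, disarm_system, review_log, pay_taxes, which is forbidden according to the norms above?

Premises 1 and 2 cover both cases: O(¬escrow_permit → quarantine_host) and O(escrow_permit → quarantine_host). Since ¬escrow_permit ∨ escrow_permit is a tautology, O(quarantine_host) follows.
Premise 3, O(¬wear_ppe → ¬quarantine_host), contraposes to O(quarantine_host → wear_ppe); with O(quarantine_host) we get O(wear_ppe).
The contrapositive of premise 11 (O(¬audit_evidence → ¬wear_ppe)) is O(wear_ppe → audit_evidence), and O(wear_ppe) is already established, so O(audit_evidence).
Premise 10 is O(¬countersign_ballot → ¬audit_evidence); contrapositively O(audit_evidence → countersign_ballot). Since O(audit_evidence) holds, K gives O(countersign_ballot).
With premise 5, O(countersign_ballot → pay_taxes), the K-axiom yields O(pay_taxes).
Premise 8, O(disarm_system → ¬pay_taxes), contraposes to O(pay_taxes → ¬disarm_system); with O(pay_taxes) we get O(¬disarm_system).
So O(¬disarm_system) holds, i.e. disarm_system is forbidden. None of the other listed options is forbidden under the premises.

disarm_system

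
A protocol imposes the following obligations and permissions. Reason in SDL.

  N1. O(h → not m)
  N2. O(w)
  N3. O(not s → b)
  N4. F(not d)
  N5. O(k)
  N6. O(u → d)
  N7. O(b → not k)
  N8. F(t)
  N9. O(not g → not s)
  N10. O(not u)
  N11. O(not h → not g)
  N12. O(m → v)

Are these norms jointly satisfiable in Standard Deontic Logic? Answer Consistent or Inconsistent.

Consistent

Premise 6 is O(u → d); even if O(d) held, inferring O(u) would be affirming the consequent — invalid.
So O(u) is not derivable, and the apparent clash with O(not u) does not arise.
A world satisfying every obligation exists (e.g. b=false, d=true, g=true, h=true, k=true, m=false, s=true, t=false, u=false, v=false, w=true); no atom is both obligatory and forbidden, so the set is consistent.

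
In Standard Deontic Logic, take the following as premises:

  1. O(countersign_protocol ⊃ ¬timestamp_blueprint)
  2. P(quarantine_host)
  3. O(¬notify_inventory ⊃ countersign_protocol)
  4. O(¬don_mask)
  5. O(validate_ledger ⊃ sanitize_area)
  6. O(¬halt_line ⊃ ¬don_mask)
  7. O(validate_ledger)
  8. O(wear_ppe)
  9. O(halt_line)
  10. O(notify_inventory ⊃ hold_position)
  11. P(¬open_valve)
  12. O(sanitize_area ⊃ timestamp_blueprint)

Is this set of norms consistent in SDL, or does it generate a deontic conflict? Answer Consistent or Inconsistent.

Consistent

Premise 6 is O(¬halt_line ⊃ ¬don_mask); even if O(¬don_mask) held, inferring O(¬halt_line) would be affirming the consequent — invalid.
So O(¬halt_line) is not derivable, and the apparent clash with O(halt_line) does not arise.
A world satisfying every obligation exists (e.g. countersign_protocol=false, don_mask=false, halt_line=true, hold_position=true, notify_inventory=true, open_valve=false, quarantine_host=false, sanitize_area=true, timestamp_blueprint=true, validate_ledger=true, wear_ppe=true); no atom is both obligatory and forbidden, so the set is consistent.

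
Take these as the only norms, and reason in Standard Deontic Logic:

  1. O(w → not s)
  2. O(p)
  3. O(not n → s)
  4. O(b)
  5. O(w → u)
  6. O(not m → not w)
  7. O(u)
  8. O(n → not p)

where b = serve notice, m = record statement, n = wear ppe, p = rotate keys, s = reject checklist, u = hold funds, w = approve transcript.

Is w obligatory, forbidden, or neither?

Forbidden

From premise 2 we have O(p).
Premise 8, O(n → not p), contraposes to O(p → not n); with O(p) we get O(not n).
Applying K to premise 3 (O(not n → s)) and O(not n) yields O(s).
The contrapositive of premise 1 (O(w → not s)) is O(s → not w), and O(s) is already established, so O(not w).
Premises 4, 5, 6, 7 do not contribute to this derivation.
Thus O(not w), which is F(w): w is forbidden.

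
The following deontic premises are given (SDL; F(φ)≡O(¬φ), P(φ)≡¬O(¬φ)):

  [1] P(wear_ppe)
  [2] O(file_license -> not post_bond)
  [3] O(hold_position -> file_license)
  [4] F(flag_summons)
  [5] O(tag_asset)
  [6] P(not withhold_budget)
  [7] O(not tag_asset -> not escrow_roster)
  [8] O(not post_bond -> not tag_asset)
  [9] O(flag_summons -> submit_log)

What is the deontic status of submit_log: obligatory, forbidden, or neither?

Neither

Premise 9 is O(flag_summons -> submit_log), but O(flag_summons) is not derivable from the premises, so it does not yield O(submit_log).
No premise or chain of K-axiom applications forces O(submit_log), and none forces O(not submit_log). So submit_log is neither obligatory nor forbidden under these norms.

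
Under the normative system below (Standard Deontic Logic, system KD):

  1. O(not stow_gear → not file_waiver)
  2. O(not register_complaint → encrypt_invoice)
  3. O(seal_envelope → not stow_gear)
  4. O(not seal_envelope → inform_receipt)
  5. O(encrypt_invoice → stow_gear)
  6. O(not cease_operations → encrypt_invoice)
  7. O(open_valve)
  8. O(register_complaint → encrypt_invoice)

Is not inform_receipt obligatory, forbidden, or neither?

Forbidden

By case analysis on not register_complaint: premise 2 gives O(not register_complaint → encrypt_invoice) and premise 8 gives O(register_complaint → encrypt_invoice), so O(encrypt_invoice) either way.
Applying K to premise 5 (O(encrypt_invoice → stow_gear)) and O(encrypt_invoice) yields O(stow_gear).
Premise 3, O(seal_envelope → not stow_gear), contraposes to O(stow_gear → not seal_envelope); with O(stow_gear) we get O(not seal_envelope).
Premise 4 is O(not seal_envelope → inform_receipt); since O(not seal_envelope), deontic closure gives O(inform_receipt).
Premises 1, 6, 7 do not contribute to this derivation.
Thus O(inform_receipt), which is F(not inform_receipt): not inform_receipt is forbidden.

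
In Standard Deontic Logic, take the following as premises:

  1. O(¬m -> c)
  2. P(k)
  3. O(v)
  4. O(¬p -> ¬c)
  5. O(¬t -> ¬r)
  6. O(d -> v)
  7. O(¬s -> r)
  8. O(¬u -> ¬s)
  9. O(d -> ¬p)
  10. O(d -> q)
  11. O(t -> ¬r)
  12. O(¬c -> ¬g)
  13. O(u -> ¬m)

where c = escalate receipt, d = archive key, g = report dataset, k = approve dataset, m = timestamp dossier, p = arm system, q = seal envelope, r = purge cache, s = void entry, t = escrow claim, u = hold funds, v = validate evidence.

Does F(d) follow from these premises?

Yes

Premises 11 and 5 are O(t -> ¬r) and O(¬t -> ¬r); every ideal world satisfies t or ¬t, so in either case ¬r holds — hence O(¬r).
Premise 7, O(¬s -> r), contraposes to O(¬r -> s); with O(¬r) we get O(s).
The contrapositive of premise 8 (O(¬u -> ¬s)) is O(s -> u), and O(s) is already established, so O(u).
From O(u) and premise 13, O(u -> ¬m), we obtain O(¬m).
From O(¬m) and premise 1, O(¬m -> c), we obtain O(c).
The contrapositive of premise 4 (O(¬p -> ¬c)) is O(c -> p), and O(c) is already established, so O(p).
Premise 9 is O(d -> ¬p); contrapositively O(p -> ¬d). Since O(p) holds, K gives O(¬d).
Premises 2, 3, 6, 10, 12 do not contribute to this derivation.
So O(¬d) holds, i.e. F(d). The claim follows.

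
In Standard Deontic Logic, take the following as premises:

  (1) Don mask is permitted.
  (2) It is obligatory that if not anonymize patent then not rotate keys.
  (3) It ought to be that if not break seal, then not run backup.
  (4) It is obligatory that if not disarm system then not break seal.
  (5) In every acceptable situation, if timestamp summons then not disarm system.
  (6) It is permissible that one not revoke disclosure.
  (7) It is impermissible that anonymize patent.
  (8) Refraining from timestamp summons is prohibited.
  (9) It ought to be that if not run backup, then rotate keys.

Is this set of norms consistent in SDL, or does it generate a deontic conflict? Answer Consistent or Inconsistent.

Premise 8, F(¬timestamp_summons), is equivalent to O(timestamp_summons).
Applying K to premise 5 (O(timestamp_summons → ¬disarm_system)) and O(timestamp_summons) yields O(¬disarm_system).
From O(¬disarm_system) and premise 4, O(¬disarm_system → ¬break_seal), we obtain O(¬break_seal).
With premise 3, O(¬break_seal → ¬run_backup), the K-axiom yields O(¬run_backup).
Premise 9 is O(¬run_backup → rotate_keys); since O(¬run_backup), deontic closure gives O(rotate_keys).
Premise 2 is O(¬anonymize_patent → ¬rotate_keys); contrapositively O(rotate_keys → anonymize_patent). Since O(rotate_keys) holds, K gives O(anonymize_patent).
However, F(anonymize_patent) at premise 7 amounts to O(¬anonymize_patent).
We now have both O(anonymize_patent) and O(¬anonymize_patent) — anonymize_patent is simultaneously obligatory and forbidden, violating the D-axiom.

Inconsistent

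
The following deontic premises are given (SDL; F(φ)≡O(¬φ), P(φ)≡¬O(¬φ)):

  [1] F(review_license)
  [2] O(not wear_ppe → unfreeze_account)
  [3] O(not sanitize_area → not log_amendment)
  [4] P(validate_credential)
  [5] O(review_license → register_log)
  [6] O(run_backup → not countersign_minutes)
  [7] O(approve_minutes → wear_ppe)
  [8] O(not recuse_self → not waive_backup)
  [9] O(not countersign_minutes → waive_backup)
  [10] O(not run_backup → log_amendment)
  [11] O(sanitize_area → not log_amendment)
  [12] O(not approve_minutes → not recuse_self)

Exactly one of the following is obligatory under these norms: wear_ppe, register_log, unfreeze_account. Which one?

By case analysis on sanitize_area: premise 11 gives O(sanitize_area → not log_amendment) and premise 3 gives O(not sanitize_area → not log_amendment), so O(not log_amendment) either way.
Premise 10 is O(not run_backup → log_amendment); contrapositively O(not log_amendment → run_backup). Since O(not log_amendment) holds, K gives O(run_backup).
Applying K to premise 6 (O(run_backup → not countersign_minutes)) and O(run_backup) yields O(not countersign_minutes).
With premise 9, O(not countersign_minutes → waive_backup), the K-axiom yields O(waive_backup).
The contrapositive of premise 8 (O(not recuse_self → not waive_backup)) is O(waive_backup → recuse_self), and O(waive_backup) is already established, so O(recuse_self).
Premise 12 is O(not approve_minutes → not recuse_self); contrapositively O(recuse_self → approve_minutes). Since O(recuse_self) holds, K gives O(approve_minutes).
With premise 7, O(approve_minutes → wear_ppe), the K-axiom yields O(wear_ppe).
So O(wear_ppe) holds — wear_ppe is obligatory. None of the other listed options is made obligatory by any chain of premises.

wear_ppe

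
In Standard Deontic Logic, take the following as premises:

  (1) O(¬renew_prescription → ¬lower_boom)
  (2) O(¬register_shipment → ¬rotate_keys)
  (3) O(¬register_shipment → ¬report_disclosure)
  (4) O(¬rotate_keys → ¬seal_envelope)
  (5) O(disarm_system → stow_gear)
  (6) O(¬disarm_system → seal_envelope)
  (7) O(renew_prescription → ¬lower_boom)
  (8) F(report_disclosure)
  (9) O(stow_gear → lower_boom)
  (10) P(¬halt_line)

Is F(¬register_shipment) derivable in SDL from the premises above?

Yes

Premises 7 and 1 are O(renew_prescription → ¬lower_boom) and O(¬renew_prescription → ¬lower_boom); every ideal world satisfies renew_prescription or ¬renew_prescription, so in either case ¬lower_boom holds — hence O(¬lower_boom).
Premise 9 is O(stow_gear → lower_boom); contrapositively O(¬lower_boom → ¬stow_gear). Since O(¬lower_boom) holds, K gives O(¬stow_gear).
The contrapositive of premise 5 (O(disarm_system → stow_gear)) is O(¬stow_gear → ¬disarm_system), and O(¬stow_gear) is already established, so O(¬disarm_system).
Premise 6 is O(¬disarm_system → seal_envelope); since O(¬disarm_system), deontic closure gives O(seal_envelope).
Premise 4 is O(¬rotate_keys → ¬seal_envelope); contrapositively O(seal_envelope → rotate_keys). Since O(seal_envelope) holds, K gives O(rotate_keys).
The contrapositive of premise 2 (O(¬register_shipment → ¬rotate_keys)) is O(rotate_keys → register_shipment), and O(rotate_keys) is already established, so O(register_shipment).
Premises 3, 8, 10 do not contribute to this derivation.
So O(register_shipment) holds, i.e. F(¬register_shipment). The claim follows.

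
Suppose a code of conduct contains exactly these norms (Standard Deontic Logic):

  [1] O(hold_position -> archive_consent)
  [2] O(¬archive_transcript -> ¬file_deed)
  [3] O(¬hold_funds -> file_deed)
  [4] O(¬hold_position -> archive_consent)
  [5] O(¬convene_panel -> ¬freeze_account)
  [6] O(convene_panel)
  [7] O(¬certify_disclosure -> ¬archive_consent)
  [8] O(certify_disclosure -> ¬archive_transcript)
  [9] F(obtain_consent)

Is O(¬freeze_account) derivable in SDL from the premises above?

No

Premise 5 is O(¬convene_panel -> ¬freeze_account), but O(¬convene_panel) is not derivable from the premises, so it does not yield O(¬freeze_account).
No other premise forces O(¬freeze_account). An ideal world satisfying every premise can still have ¬freeze_account false, so O(¬freeze_account) is not derivable.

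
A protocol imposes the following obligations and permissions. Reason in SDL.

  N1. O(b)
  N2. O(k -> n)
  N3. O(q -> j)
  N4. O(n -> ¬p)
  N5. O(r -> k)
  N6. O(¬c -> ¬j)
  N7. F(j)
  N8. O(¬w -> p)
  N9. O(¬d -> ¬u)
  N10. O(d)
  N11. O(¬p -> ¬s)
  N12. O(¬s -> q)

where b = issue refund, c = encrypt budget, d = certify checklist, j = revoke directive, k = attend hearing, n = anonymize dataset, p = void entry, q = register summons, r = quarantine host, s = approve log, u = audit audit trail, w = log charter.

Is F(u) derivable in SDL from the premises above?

Premise 9 is O(¬d -> ¬u), but O(¬d) is not derivable from the premises, so it does not yield O(¬u).
No other premise forces O(¬u). An ideal world satisfying every premise can still have u true, so F(u) is not derivable.

No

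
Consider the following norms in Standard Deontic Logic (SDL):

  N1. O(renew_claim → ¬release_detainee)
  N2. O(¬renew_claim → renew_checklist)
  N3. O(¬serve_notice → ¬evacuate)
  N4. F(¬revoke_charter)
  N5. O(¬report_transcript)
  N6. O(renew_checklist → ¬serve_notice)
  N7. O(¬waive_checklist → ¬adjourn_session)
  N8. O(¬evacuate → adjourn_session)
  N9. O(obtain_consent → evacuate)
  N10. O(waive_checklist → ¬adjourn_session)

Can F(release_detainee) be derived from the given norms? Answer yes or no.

Yes

By case analysis on ¬waive_checklist: premise 7 gives O(¬waive_checklist → ¬adjourn_session) and premise 10 gives O(waive_checklist → ¬adjourn_session), so O(¬adjourn_session) either way.
Premise 8, O(¬evacuate → adjourn_session), contraposes to O(¬adjourn_session → evacuate); with O(¬adjourn_session) we get O(evacuate).
Premise 3 is O(¬serve_notice → ¬evacuate); contrapositively O(evacuate → serve_notice). Since O(evacuate) holds, K gives O(serve_notice).
Premise 6 is O(renew_checklist → ¬serve_notice); contrapositively O(serve_notice → ¬renew_checklist). Since O(serve_notice) holds, K gives O(¬renew_checklist).
Premise 2, O(¬renew_claim → renew_checklist), contraposes to O(¬renew_checklist → renew_claim); with O(¬renew_checklist) we get O(renew_claim).
Premise 1 is O(renew_claim → ¬release_detainee); since O(renew_claim), deontic closure gives O(¬release_detainee).
Premises 4, 5, 9 do not contribute to this derivation.
So O(¬release_detainee) holds, i.e. F(release_detainee). The claim follows.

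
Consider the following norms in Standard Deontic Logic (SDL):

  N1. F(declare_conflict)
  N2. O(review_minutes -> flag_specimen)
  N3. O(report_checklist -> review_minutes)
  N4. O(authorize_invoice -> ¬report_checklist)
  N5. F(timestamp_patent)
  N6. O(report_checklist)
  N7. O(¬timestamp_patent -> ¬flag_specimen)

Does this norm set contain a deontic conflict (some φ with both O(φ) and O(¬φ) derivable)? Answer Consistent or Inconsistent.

Inconsistent

F(timestamp_patent) at premise 5 means O(¬timestamp_patent).
With premise 7, O(¬timestamp_patent -> ¬flag_specimen), the K-axiom yields O(¬flag_specimen).
Premise 2, O(review_minutes -> flag_specimen), contraposes to O(¬flag_specimen -> ¬review_minutes); with O(¬flag_specimen) we get O(¬review_minutes).
The contrapositive of premise 3 (O(report_checklist -> review_minutes)) is O(¬review_minutes -> ¬report_checklist), and O(¬review_minutes) is already established, so O(¬report_checklist).
Yet premise 6 states O(report_checklist).
We now have both O(¬report_checklist) and O(report_checklist) — report_checklist is simultaneously obligatory and forbidden, violating the D-axiom.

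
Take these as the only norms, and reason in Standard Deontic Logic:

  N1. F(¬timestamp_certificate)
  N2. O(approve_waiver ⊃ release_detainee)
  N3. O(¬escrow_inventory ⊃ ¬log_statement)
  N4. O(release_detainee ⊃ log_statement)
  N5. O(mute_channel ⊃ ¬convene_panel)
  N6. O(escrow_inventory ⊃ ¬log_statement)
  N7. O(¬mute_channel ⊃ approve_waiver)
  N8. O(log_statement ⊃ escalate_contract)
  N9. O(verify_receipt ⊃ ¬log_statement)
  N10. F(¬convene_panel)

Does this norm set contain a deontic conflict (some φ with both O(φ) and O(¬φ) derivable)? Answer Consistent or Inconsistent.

Premises 6 and 3 are O(escrow_inventory ⊃ ¬log_statement) and O(¬escrow_inventory ⊃ ¬log_statement); every ideal world satisfies escrow_inventory or ¬escrow_inventory, so in either case ¬log_statement holds — hence O(¬log_statement).
The contrapositive of premise 4 (O(release_detainee ⊃ log_statement)) is O(¬log_statement ⊃ ¬release_detainee), and O(¬log_statement) is already established, so O(¬release_detainee).
Premise 2, O(approve_waiver ⊃ release_detainee), contraposes to O(¬release_detainee ⊃ ¬approve_waiver); with O(¬release_detainee) we get O(¬approve_waiver).
The contrapositive of premise 7 (O(¬mute_channel ⊃ approve_waiver)) is O(¬approve_waiver ⊃ mute_channel), and O(¬approve_waiver) is already established, so O(mute_channel).
With premise 5, O(mute_channel ⊃ ¬convene_panel), the K-axiom yields O(¬convene_panel).
Yet premise 10 is F(¬convene_panel), i.e. O(convene_panel).
We now have both O(¬convene_panel) and O(convene_panel) — convene_panel is simultaneously obligatory and forbidden, violating the D-axiom.

Inconsistent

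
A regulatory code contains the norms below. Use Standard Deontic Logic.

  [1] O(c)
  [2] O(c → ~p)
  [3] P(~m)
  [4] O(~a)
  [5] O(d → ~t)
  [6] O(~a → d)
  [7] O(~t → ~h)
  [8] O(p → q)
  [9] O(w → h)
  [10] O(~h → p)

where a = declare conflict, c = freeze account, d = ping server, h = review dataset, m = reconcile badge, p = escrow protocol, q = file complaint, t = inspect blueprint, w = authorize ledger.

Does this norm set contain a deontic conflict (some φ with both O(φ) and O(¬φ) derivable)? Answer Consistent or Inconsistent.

Premise 1 states O(c) outright.
From O(c) and premise 2, O(c → ~p), we obtain O(~p).
The contrapositive of premise 10 (O(~h → p)) is O(~p → h), and O(~p) is already established, so O(h).
The contrapositive of premise 7 (O(~t → ~h)) is O(h → t), and O(h) is already established, so O(t).
Premise 5, O(d → ~t), contraposes to O(t → ~d); with O(t) we get O(~d).
The contrapositive of premise 6 (O(~a → d)) is O(~d → a), and O(~d) is already established, so O(a).
However, premise 4 gives O(~a).
We now have both O(a) and O(~a) — a is simultaneously obligatory and forbidden, violating the D-axiom.

Inconsistent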